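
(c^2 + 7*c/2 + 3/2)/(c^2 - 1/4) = 2*(c + 3)/(2*c - 1)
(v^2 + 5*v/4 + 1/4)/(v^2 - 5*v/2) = (4*v^2 + 5*v + 1)/(2*v*(2*v - 5))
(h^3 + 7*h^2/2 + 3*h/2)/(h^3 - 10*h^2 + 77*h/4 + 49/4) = 2*h*(h + 3)/(2*h^2 - 21*h + 49)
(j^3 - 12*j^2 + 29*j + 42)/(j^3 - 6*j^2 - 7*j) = (j - 6)/j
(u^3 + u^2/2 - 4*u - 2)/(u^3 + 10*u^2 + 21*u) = (u^3 + u^2/2 - 4*u - 2)/(u*(u^2 + 10*u + 21))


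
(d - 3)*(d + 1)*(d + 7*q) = d^3 + 7*d^2*q - 2*d^2 - 14*d*q - 3*d - 21*q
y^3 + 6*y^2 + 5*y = y*(y + 1)*(y + 5)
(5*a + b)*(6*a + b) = 30*a^2 + 11*a*b + b^2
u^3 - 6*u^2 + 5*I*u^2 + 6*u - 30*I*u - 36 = (u - 6)*(u - I)*(u + 6*I)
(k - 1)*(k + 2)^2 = k^3 + 3*k^2 - 4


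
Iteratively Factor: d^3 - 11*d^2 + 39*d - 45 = (d - 3)*(d^2 - 8*d + 15) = (d - 5)*(d - 3)*(d - 3)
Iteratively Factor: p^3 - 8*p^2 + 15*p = (p)*(p^2 - 8*p + 15) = p*(p - 5)*(p - 3)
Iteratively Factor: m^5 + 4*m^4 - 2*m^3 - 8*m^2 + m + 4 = (m + 1)*(m^4 + 3*m^3 - 5*m^2 - 3*m + 4) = (m + 1)^2*(m^3 + 2*m^2 - 7*m + 4) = (m + 1)^2*(m + 4)*(m^2 - 2*m + 1) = (m - 1)*(m + 1)^2*(m + 4)*(m - 1)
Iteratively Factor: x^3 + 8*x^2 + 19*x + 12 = (x + 4)*(x^2 + 4*x + 3) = (x + 3)*(x + 4)*(x + 1)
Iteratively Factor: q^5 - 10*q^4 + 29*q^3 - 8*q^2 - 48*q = (q - 4)*(q^4 - 6*q^3 + 5*q^2 + 12*q) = (q - 4)*(q + 1)*(q^3 - 7*q^2 + 12*q) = q*(q - 4)*(q + 1)*(q^2 - 7*q + 12) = q*(q - 4)^2*(q + 1)*(q - 3)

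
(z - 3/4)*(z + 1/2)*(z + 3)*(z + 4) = z^4 + 27*z^3/4 + 79*z^2/8 - 45*z/8 - 9/2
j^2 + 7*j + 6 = (j + 1)*(j + 6)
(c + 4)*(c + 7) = c^2 + 11*c + 28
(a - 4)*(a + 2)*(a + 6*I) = a^3 - 2*a^2 + 6*I*a^2 - 8*a - 12*I*a - 48*I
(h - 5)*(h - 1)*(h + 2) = h^3 - 4*h^2 - 7*h + 10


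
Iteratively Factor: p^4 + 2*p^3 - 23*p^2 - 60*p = (p + 4)*(p^3 - 2*p^2 - 15*p) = p*(p + 4)*(p^2 - 2*p - 15) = p*(p - 5)*(p + 4)*(p + 3)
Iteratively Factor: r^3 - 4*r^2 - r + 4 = (r - 4)*(r^2 - 1) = (r - 4)*(r - 1)*(r + 1)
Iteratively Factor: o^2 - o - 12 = (o + 3)*(o - 4)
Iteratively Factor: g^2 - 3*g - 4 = (g + 1)*(g - 4)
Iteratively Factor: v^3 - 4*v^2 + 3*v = (v)*(v^2 - 4*v + 3) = v*(v - 3)*(v - 1)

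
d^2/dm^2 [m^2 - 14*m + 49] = 2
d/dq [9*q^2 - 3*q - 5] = 18*q - 3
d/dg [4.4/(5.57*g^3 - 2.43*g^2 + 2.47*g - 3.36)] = (-73.524*g^2 + 21.384*g - 10.868)/(5.57*g^3 - 2.43*g^2 + 2.47*g - 3.36)^2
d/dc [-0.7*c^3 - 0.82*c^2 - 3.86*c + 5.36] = -2.1*c^2 - 1.64*c - 3.86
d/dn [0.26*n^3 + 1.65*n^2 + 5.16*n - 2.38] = 0.78*n^2 + 3.3*n + 5.16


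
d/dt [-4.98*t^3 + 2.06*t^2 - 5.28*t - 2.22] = -14.94*t^2 + 4.12*t - 5.28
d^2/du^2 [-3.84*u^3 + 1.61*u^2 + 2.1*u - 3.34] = 3.22 - 23.04*u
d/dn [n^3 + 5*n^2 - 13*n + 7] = 3*n^2 + 10*n - 13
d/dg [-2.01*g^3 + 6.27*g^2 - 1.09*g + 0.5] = -6.03*g^2 + 12.54*g - 1.09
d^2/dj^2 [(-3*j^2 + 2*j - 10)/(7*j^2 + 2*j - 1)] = 2*(140*j^3 - 1533*j^2 - 378*j - 109)/(343*j^6 + 294*j^5 - 63*j^4 - 76*j^3 + 9*j^2 + 6*j - 1)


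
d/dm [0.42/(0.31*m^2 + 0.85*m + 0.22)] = (-0.2604*m - 0.357)/(0.31*m^2 + 0.85*m + 0.22)^2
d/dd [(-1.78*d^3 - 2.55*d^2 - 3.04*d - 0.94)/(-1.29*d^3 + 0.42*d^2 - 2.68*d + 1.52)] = (-4.0371*d^4 + 1.6976*d^3 - 3.6438*d^2 - 6.9624*d - 7.14)/(1.6641*d^6 - 1.0836*d^5 + 7.0908*d^4 - 6.1728*d^3 + 8.4592*d^2 - 8.1472*d + 2.3104)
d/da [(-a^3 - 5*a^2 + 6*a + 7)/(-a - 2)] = (2*a^3 + 11*a^2 + 20*a - 5)/(a^2 + 4*a + 4)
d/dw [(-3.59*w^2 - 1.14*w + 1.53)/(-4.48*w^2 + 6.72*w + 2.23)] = (-29.232*w^2 - 2.30259999999999*w - 12.8238)/(20.0704*w^4 - 60.2112*w^3 + 25.1776*w^2 + 29.9712*w + 4.9729)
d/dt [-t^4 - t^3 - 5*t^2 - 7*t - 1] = -4*t^3 - 3*t^2 - 10*t - 7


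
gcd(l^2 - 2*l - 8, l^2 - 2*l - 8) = l^2 - 2*l - 8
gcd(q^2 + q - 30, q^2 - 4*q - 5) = q - 5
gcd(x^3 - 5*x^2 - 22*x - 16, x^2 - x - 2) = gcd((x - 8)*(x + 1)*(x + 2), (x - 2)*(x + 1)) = x + 1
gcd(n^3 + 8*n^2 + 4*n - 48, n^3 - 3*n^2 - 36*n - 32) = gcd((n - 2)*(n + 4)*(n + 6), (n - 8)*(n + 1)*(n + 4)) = n + 4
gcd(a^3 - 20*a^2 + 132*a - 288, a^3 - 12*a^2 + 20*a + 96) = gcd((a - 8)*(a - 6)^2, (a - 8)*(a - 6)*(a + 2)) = a^2 - 14*a + 48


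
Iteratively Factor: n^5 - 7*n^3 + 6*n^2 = (n - 1)*(n^4 + n^3 - 6*n^2) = n*(n - 1)*(n^3 + n^2 - 6*n) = n^2*(n - 1)*(n^2 + n - 6) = n^2*(n - 2)*(n - 1)*(n + 3)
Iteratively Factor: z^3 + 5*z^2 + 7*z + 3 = (z + 3)*(z^2 + 2*z + 1) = (z + 1)*(z + 3)*(z + 1)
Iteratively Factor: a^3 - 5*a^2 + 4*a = (a - 1)*(a^2 - 4*a) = a*(a - 1)*(a - 4)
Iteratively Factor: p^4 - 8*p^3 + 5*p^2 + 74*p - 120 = (p - 5)*(p^3 - 3*p^2 - 10*p + 24) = (p - 5)*(p - 4)*(p^2 + p - 6) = (p - 5)*(p - 4)*(p - 2)*(p + 3)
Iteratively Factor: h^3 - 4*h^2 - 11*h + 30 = (h + 3)*(h^2 - 7*h + 10) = (h - 2)*(h + 3)*(h - 5)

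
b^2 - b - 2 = (b - 2)*(b + 1)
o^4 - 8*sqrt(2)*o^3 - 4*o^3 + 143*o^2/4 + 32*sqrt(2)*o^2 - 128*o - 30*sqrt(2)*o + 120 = (o - 5/2)*(o - 3/2)*(o - 4*sqrt(2))^2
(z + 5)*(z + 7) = z^2 + 12*z + 35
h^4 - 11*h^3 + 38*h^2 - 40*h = h*(h - 5)*(h - 4)*(h - 2)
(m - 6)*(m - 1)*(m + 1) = m^3 - 6*m^2 - m + 6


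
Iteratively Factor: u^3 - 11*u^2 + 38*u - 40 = (u - 5)*(u^2 - 6*u + 8) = (u - 5)*(u - 4)*(u - 2)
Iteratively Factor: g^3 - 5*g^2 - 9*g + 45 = (g - 3)*(g^2 - 2*g - 15) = (g - 5)*(g - 3)*(g + 3)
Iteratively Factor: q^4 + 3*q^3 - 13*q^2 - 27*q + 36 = (q + 3)*(q^3 - 13*q + 12) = (q + 3)*(q + 4)*(q^2 - 4*q + 3) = (q - 3)*(q + 3)*(q + 4)*(q - 1)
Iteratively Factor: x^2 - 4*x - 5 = (x - 5)*(x + 1)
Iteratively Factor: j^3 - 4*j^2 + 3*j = (j - 1)*(j^2 - 3*j) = j*(j - 1)*(j - 3)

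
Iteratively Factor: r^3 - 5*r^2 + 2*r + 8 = (r - 4)*(r^2 - r - 2) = (r - 4)*(r + 1)*(r - 2)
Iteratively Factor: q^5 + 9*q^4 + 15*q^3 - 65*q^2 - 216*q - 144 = (q + 1)*(q^4 + 8*q^3 + 7*q^2 - 72*q - 144) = (q + 1)*(q + 4)*(q^3 + 4*q^2 - 9*q - 36) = (q - 3)*(q + 1)*(q + 4)*(q^2 + 7*q + 12) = (q - 3)*(q + 1)*(q + 4)^2*(q + 3)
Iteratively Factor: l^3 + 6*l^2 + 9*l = (l + 3)*(l^2 + 3*l) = (l + 3)^2*(l)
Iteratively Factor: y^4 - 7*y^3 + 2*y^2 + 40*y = (y)*(y^3 - 7*y^2 + 2*y + 40) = y*(y + 2)*(y^2 - 9*y + 20) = y*(y - 4)*(y + 2)*(y - 5)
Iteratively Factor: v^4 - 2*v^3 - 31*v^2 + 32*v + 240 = (v - 5)*(v^3 + 3*v^2 - 16*v - 48) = (v - 5)*(v + 4)*(v^2 - v - 12) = (v - 5)*(v + 3)*(v + 4)*(v - 4)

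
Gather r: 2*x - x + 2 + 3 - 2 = x + 3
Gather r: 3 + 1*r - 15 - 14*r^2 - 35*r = -14*r^2 - 34*r - 12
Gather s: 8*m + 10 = 8*m + 10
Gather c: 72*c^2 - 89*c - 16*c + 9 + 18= 72*c^2 - 105*c + 27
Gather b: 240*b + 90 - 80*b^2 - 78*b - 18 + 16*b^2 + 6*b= -64*b^2 + 168*b + 72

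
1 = 1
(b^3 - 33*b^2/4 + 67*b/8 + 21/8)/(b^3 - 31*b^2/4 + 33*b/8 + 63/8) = (4*b + 1)/(4*b + 3)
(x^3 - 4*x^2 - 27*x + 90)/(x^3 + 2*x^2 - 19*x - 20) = (x^2 - 9*x + 18)/(x^2 - 3*x - 4)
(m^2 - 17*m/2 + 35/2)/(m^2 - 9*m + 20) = (m - 7/2)/(m - 4)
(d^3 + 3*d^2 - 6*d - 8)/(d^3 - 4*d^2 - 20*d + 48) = (d + 1)/(d - 6)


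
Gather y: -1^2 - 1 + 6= 4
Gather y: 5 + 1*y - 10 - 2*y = -y - 5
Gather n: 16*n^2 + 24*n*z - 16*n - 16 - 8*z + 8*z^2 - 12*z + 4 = 16*n^2 + n*(24*z - 16) + 8*z^2 - 20*z - 12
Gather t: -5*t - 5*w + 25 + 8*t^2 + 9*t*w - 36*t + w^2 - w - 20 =8*t^2 + t*(9*w - 41) + w^2 - 6*w + 5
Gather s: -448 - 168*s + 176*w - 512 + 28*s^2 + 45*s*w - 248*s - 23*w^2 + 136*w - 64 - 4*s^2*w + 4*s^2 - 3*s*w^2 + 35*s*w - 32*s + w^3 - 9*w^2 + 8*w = s^2*(32 - 4*w) + s*(-3*w^2 + 80*w - 448) + w^3 - 32*w^2 + 320*w - 1024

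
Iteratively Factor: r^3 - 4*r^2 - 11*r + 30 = (r - 2)*(r^2 - 2*r - 15) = (r - 5)*(r - 2)*(r + 3)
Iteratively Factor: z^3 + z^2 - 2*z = (z)*(z^2 + z - 2) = z*(z - 1)*(z + 2)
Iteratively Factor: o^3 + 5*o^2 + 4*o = (o + 4)*(o^2 + o) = (o + 1)*(o + 4)*(o)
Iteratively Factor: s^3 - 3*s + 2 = (s - 1)*(s^2 + s - 2) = (s - 1)*(s + 2)*(s - 1)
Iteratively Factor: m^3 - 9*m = (m)*(m^2 - 9) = m*(m + 3)*(m - 3)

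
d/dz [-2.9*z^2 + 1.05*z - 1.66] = 1.05 - 5.8*z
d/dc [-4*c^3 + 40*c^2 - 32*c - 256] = -12*c^2 + 80*c - 32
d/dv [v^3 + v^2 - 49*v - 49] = 3*v^2 + 2*v - 49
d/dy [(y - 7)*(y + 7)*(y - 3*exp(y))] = -3*y^2*exp(y) + 3*y^2 - 6*y*exp(y) + 147*exp(y) - 49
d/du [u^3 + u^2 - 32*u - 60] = 3*u^2 + 2*u - 32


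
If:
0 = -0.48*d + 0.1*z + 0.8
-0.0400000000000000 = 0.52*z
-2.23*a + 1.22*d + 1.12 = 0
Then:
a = 1.41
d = 1.65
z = -0.08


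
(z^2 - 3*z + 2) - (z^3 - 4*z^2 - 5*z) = -z^3 + 5*z^2 + 2*z + 2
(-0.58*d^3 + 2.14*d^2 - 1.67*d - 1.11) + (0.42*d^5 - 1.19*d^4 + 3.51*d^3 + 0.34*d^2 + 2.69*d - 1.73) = 0.42*d^5 - 1.19*d^4 + 2.93*d^3 + 2.48*d^2 + 1.02*d - 2.84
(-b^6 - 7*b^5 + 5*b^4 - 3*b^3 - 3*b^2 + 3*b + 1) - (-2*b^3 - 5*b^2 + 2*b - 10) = -b^6 - 7*b^5 + 5*b^4 - b^3 + 2*b^2 + b + 11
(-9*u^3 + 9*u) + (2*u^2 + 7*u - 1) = -9*u^3 + 2*u^2 + 16*u - 1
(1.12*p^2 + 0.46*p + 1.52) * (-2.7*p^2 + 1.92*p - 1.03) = -3.024*p^4 + 0.9084*p^3 - 4.3744*p^2 + 2.4446*p - 1.5656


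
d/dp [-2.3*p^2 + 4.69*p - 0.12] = 4.69 - 4.6*p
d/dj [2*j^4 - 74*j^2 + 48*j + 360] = 8*j^3 - 148*j + 48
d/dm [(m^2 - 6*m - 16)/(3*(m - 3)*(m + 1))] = 2*(2*m^2 + 13*m - 7)/(3*(m^4 - 4*m^3 - 2*m^2 + 12*m + 9))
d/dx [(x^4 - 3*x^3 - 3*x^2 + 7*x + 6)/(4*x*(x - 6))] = (2*x^5 - 21*x^4 + 36*x^3 + 11*x^2 - 12*x + 36)/(4*x^2*(x^2 - 12*x + 36))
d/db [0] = 0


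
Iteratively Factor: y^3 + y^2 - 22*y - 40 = (y - 5)*(y^2 + 6*y + 8) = (y - 5)*(y + 4)*(y + 2)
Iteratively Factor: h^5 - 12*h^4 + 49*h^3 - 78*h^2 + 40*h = (h - 2)*(h^4 - 10*h^3 + 29*h^2 - 20*h) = (h - 4)*(h - 2)*(h^3 - 6*h^2 + 5*h) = (h - 4)*(h - 2)*(h - 1)*(h^2 - 5*h) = (h - 5)*(h - 4)*(h - 2)*(h - 1)*(h)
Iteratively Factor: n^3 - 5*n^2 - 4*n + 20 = (n + 2)*(n^2 - 7*n + 10) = (n - 2)*(n + 2)*(n - 5)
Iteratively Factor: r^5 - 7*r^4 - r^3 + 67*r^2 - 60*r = (r + 3)*(r^4 - 10*r^3 + 29*r^2 - 20*r) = (r - 4)*(r + 3)*(r^3 - 6*r^2 + 5*r) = r*(r - 4)*(r + 3)*(r^2 - 6*r + 5) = r*(r - 4)*(r - 1)*(r + 3)*(r - 5)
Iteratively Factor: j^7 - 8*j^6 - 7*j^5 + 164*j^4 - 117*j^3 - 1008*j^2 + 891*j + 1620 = (j + 3)*(j^6 - 11*j^5 + 26*j^4 + 86*j^3 - 375*j^2 + 117*j + 540) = (j - 4)*(j + 3)*(j^5 - 7*j^4 - 2*j^3 + 78*j^2 - 63*j - 135) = (j - 5)*(j - 4)*(j + 3)*(j^4 - 2*j^3 - 12*j^2 + 18*j + 27) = (j - 5)*(j - 4)*(j - 3)*(j + 3)*(j^3 + j^2 - 9*j - 9) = (j - 5)*(j - 4)*(j - 3)^2*(j + 3)*(j^2 + 4*j + 3) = (j - 5)*(j - 4)*(j - 3)^2*(j + 3)^2*(j + 1)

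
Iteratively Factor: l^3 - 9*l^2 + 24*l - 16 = (l - 1)*(l^2 - 8*l + 16) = (l - 4)*(l - 1)*(l - 4)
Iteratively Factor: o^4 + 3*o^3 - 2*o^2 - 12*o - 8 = (o + 1)*(o^3 + 2*o^2 - 4*o - 8) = (o + 1)*(o + 2)*(o^2 - 4) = (o + 1)*(o + 2)^2*(o - 2)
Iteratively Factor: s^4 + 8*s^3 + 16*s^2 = (s)*(s^3 + 8*s^2 + 16*s) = s*(s + 4)*(s^2 + 4*s) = s*(s + 4)^2*(s)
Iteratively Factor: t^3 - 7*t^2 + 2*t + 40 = (t - 5)*(t^2 - 2*t - 8) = (t - 5)*(t + 2)*(t - 4)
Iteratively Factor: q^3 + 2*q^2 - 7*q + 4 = (q - 1)*(q^2 + 3*q - 4) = (q - 1)^2*(q + 4)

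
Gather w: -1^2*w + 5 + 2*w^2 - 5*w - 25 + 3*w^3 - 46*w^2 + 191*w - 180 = 3*w^3 - 44*w^2 + 185*w - 200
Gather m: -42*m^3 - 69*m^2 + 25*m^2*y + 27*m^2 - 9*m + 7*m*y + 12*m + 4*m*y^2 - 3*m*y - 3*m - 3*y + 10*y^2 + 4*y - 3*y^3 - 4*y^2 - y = -42*m^3 + m^2*(25*y - 42) + m*(4*y^2 + 4*y) - 3*y^3 + 6*y^2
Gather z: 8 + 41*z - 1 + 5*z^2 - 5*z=5*z^2 + 36*z + 7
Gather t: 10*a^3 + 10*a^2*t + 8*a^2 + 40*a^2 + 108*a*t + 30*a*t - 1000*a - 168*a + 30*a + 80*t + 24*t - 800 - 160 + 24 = 10*a^3 + 48*a^2 - 1138*a + t*(10*a^2 + 138*a + 104) - 936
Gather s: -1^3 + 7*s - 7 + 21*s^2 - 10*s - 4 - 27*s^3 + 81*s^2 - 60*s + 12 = -27*s^3 + 102*s^2 - 63*s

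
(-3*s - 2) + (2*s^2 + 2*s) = 2*s^2 - s - 2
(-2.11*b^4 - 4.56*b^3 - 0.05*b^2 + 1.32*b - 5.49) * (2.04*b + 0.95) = -4.3044*b^5 - 11.3069*b^4 - 4.434*b^3 + 2.6453*b^2 - 9.9456*b - 5.2155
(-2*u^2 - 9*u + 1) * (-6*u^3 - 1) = 12*u^5 + 54*u^4 - 6*u^3 + 2*u^2 + 9*u - 1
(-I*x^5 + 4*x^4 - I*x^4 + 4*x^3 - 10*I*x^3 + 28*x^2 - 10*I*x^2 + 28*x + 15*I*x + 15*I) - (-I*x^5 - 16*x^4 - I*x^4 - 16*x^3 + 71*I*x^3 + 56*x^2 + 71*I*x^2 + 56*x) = 20*x^4 + 20*x^3 - 81*I*x^3 - 28*x^2 - 81*I*x^2 - 28*x + 15*I*x + 15*I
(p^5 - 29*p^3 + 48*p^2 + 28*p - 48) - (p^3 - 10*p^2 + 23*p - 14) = p^5 - 30*p^3 + 58*p^2 + 5*p - 34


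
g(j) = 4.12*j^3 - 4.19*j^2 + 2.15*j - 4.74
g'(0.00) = 2.15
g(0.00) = -4.74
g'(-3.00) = 138.53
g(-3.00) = -160.14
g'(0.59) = 1.51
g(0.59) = -4.08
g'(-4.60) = 302.24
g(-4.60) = -504.31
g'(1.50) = 17.39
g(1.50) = 2.96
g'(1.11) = 8.08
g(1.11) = -1.88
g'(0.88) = 4.35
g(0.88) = -3.29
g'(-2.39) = 92.78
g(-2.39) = -90.06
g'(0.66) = 2.00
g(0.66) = -3.96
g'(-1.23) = 31.16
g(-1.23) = -21.39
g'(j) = 12.36*j^2 - 8.38*j + 2.15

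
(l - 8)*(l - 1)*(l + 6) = l^3 - 3*l^2 - 46*l + 48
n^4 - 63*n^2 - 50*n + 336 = (n - 8)*(n - 2)*(n + 3)*(n + 7)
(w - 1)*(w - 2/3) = w^2 - 5*w/3 + 2/3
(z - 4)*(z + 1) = z^2 - 3*z - 4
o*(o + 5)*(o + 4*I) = o^3 + 5*o^2 + 4*I*o^2 + 20*I*o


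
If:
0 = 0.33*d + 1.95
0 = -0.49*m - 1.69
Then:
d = -5.91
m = -3.45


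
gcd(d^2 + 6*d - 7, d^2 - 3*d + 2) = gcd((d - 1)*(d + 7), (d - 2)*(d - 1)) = d - 1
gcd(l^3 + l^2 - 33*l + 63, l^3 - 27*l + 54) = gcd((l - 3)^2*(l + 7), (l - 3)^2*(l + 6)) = l^2 - 6*l + 9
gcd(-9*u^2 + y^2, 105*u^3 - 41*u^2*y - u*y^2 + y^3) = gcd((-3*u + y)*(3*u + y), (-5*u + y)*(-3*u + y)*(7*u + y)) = -3*u + y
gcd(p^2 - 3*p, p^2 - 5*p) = p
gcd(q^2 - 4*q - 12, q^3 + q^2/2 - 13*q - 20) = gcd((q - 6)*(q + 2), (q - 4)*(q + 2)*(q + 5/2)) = q + 2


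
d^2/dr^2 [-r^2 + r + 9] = -2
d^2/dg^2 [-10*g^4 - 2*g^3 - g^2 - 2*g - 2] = -120*g^2 - 12*g - 2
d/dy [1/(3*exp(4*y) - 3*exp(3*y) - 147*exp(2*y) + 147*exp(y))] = (-4*exp(3*y) + 3*exp(2*y) + 98*exp(y) - 49)*exp(-y)/(3*(exp(3*y) - exp(2*y) - 49*exp(y) + 49)^2)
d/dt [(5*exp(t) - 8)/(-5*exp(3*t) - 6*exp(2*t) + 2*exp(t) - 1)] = (50*exp(3*t) - 90*exp(2*t) - 96*exp(t) + 11)*exp(t)/(25*exp(6*t) + 60*exp(5*t) + 16*exp(4*t) - 14*exp(3*t) + 16*exp(2*t) - 4*exp(t) + 1)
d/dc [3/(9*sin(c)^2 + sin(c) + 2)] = -3*(18*sin(c) + 1)*cos(c)/(9*sin(c)^2 + sin(c) + 2)^2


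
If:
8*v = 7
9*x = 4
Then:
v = 7/8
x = 4/9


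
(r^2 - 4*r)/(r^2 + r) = (r - 4)/(r + 1)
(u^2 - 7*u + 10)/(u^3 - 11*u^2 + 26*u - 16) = (u - 5)/(u^2 - 9*u + 8)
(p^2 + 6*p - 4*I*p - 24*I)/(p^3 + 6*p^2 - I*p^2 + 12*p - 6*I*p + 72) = 1/(p + 3*I)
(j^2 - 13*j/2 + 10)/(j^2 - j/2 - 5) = (j - 4)/(j + 2)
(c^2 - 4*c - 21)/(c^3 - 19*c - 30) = (c - 7)/(c^2 - 3*c - 10)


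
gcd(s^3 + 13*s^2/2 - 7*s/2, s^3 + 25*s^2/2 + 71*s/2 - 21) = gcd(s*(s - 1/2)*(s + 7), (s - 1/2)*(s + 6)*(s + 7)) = s^2 + 13*s/2 - 7/2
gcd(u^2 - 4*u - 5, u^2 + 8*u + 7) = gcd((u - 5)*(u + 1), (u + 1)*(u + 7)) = u + 1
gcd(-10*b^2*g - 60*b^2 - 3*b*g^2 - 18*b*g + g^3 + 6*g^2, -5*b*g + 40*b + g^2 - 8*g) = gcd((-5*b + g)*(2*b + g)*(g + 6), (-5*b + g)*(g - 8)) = 5*b - g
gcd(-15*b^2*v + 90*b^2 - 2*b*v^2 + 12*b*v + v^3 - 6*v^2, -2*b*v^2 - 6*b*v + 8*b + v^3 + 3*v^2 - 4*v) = 1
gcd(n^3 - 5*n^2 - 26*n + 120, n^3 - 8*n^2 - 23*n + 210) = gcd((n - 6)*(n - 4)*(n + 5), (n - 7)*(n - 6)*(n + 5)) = n^2 - n - 30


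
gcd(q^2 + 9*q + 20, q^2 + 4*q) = q + 4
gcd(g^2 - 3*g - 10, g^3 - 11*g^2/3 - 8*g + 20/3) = g^2 - 3*g - 10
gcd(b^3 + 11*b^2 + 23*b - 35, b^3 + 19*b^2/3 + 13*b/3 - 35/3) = b^2 + 4*b - 5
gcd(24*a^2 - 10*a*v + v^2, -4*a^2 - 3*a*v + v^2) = -4*a + v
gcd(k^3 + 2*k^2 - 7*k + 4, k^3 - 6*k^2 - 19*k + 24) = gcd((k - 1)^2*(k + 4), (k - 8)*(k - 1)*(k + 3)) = k - 1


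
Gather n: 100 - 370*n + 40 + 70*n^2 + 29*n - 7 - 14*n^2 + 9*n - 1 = 56*n^2 - 332*n + 132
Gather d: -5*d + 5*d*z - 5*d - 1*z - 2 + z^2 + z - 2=d*(5*z - 10) + z^2 - 4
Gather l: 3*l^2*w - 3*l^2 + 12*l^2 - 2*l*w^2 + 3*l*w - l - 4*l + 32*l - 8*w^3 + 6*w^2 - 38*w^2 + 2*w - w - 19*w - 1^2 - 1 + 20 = l^2*(3*w + 9) + l*(-2*w^2 + 3*w + 27) - 8*w^3 - 32*w^2 - 18*w + 18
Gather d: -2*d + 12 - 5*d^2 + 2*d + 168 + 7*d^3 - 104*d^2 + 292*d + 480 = 7*d^3 - 109*d^2 + 292*d + 660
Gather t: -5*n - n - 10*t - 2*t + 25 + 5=-6*n - 12*t + 30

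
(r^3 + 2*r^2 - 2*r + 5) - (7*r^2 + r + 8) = r^3 - 5*r^2 - 3*r - 3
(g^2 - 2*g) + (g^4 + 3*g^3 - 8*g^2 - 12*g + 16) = g^4 + 3*g^3 - 7*g^2 - 14*g + 16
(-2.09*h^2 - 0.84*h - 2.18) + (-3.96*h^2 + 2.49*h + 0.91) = -6.05*h^2 + 1.65*h - 1.27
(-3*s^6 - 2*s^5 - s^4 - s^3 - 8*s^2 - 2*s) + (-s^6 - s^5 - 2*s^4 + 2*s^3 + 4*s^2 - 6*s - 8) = -4*s^6 - 3*s^5 - 3*s^4 + s^3 - 4*s^2 - 8*s - 8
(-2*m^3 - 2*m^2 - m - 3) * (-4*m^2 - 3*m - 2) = 8*m^5 + 14*m^4 + 14*m^3 + 19*m^2 + 11*m + 6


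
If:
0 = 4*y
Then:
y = 0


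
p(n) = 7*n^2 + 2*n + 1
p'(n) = 14*n + 2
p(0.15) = 1.46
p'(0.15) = 4.10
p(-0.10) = 0.87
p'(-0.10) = 0.60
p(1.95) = 31.52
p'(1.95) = 29.30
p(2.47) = 48.65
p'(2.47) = 36.58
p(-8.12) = 446.30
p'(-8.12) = -111.68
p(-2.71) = 46.99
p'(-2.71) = -35.94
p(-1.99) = 24.74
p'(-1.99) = -25.86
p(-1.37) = 11.40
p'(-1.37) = -17.18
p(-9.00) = 550.00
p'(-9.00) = -124.00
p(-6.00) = 241.00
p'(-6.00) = -82.00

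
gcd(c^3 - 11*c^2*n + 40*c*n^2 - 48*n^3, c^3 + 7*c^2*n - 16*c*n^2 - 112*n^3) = c - 4*n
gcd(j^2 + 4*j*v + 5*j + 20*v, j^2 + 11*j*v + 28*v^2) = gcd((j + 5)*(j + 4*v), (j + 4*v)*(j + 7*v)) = j + 4*v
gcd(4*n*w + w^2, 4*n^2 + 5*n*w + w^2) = 4*n + w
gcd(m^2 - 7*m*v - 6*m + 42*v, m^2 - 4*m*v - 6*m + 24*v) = m - 6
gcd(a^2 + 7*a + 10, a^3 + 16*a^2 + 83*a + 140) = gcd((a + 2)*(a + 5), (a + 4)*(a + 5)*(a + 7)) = a + 5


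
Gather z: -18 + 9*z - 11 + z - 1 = 10*z - 30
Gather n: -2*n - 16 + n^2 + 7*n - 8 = n^2 + 5*n - 24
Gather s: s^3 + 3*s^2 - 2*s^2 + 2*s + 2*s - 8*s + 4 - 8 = s^3 + s^2 - 4*s - 4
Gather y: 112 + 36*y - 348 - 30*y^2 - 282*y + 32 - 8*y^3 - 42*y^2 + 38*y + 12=-8*y^3 - 72*y^2 - 208*y - 192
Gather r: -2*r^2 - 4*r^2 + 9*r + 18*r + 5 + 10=-6*r^2 + 27*r + 15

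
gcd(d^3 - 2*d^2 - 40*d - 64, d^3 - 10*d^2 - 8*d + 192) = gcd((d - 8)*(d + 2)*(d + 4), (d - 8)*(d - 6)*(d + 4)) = d^2 - 4*d - 32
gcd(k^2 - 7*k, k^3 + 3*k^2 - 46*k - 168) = k - 7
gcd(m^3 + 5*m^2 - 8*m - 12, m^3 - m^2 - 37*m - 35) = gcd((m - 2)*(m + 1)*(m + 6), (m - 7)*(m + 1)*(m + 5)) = m + 1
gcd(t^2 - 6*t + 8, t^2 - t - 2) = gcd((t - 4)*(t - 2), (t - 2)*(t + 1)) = t - 2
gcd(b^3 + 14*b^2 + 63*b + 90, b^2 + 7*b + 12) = b + 3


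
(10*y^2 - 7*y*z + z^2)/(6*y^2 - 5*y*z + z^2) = (5*y - z)/(3*y - z)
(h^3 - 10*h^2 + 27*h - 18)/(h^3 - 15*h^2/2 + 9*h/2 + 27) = 2*(h - 1)/(2*h + 3)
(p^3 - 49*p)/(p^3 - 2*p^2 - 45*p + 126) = p*(p - 7)/(p^2 - 9*p + 18)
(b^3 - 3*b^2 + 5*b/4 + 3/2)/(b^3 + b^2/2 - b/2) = (4*b^3 - 12*b^2 + 5*b + 6)/(2*b*(2*b^2 + b - 1))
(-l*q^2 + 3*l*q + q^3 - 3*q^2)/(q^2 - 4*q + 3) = q*(-l + q)/(q - 1)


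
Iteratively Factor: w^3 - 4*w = (w + 2)*(w^2 - 2*w) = (w - 2)*(w + 2)*(w)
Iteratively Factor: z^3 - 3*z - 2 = (z + 1)*(z^2 - z - 2) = (z + 1)^2*(z - 2)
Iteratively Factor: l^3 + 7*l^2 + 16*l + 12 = (l + 3)*(l^2 + 4*l + 4) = (l + 2)*(l + 3)*(l + 2)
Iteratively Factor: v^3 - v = (v - 1)*(v^2 + v) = (v - 1)*(v + 1)*(v)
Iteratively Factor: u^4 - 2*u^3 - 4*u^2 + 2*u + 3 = (u - 1)*(u^3 - u^2 - 5*u - 3) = (u - 3)*(u - 1)*(u^2 + 2*u + 1) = (u - 3)*(u - 1)*(u + 1)*(u + 1)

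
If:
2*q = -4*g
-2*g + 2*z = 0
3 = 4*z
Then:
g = 3/4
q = -3/2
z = 3/4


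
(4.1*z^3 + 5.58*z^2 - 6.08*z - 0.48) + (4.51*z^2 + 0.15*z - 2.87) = 4.1*z^3 + 10.09*z^2 - 5.93*z - 3.35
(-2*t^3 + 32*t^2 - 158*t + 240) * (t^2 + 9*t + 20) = -2*t^5 + 14*t^4 + 90*t^3 - 542*t^2 - 1000*t + 4800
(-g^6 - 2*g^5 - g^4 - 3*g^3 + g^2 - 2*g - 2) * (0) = 0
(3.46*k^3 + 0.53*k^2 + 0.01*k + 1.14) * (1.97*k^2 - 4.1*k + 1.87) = 6.8162*k^5 - 13.1419*k^4 + 4.3169*k^3 + 3.1959*k^2 - 4.6553*k + 2.1318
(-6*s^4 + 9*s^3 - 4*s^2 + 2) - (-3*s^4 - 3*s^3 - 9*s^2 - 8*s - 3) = -3*s^4 + 12*s^3 + 5*s^2 + 8*s + 5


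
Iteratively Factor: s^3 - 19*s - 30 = (s + 3)*(s^2 - 3*s - 10) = (s + 2)*(s + 3)*(s - 5)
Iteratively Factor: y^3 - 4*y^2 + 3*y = (y - 3)*(y^2 - y) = y*(y - 3)*(y - 1)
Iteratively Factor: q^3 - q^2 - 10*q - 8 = (q + 1)*(q^2 - 2*q - 8) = (q - 4)*(q + 1)*(q + 2)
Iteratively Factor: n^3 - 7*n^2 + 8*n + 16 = (n + 1)*(n^2 - 8*n + 16) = (n - 4)*(n + 1)*(n - 4)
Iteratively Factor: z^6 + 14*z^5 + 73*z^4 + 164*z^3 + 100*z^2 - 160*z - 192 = (z + 3)*(z^5 + 11*z^4 + 40*z^3 + 44*z^2 - 32*z - 64) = (z + 2)*(z + 3)*(z^4 + 9*z^3 + 22*z^2 - 32) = (z + 2)^2*(z + 3)*(z^3 + 7*z^2 + 8*z - 16) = (z + 2)^2*(z + 3)*(z + 4)*(z^2 + 3*z - 4) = (z - 1)*(z + 2)^2*(z + 3)*(z + 4)*(z + 4)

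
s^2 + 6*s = s*(s + 6)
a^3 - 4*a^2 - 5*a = a*(a - 5)*(a + 1)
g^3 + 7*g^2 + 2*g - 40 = (g - 2)*(g + 4)*(g + 5)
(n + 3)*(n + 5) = n^2 + 8*n + 15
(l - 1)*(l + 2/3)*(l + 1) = l^3 + 2*l^2/3 - l - 2/3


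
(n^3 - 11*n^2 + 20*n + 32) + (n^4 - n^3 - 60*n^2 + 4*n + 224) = n^4 - 71*n^2 + 24*n + 256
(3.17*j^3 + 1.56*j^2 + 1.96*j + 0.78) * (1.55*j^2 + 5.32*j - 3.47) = 4.9135*j^5 + 19.2824*j^4 + 0.3373*j^3 + 6.223*j^2 - 2.6516*j - 2.7066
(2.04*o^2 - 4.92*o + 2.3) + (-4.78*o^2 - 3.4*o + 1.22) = -2.74*o^2 - 8.32*o + 3.52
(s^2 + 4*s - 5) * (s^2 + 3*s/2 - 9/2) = s^4 + 11*s^3/2 - 7*s^2/2 - 51*s/2 + 45/2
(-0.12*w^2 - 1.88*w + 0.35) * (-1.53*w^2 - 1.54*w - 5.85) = 0.1836*w^4 + 3.0612*w^3 + 3.0617*w^2 + 10.459*w - 2.0475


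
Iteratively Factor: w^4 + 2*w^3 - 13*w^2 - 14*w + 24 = (w + 2)*(w^3 - 13*w + 12) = (w - 1)*(w + 2)*(w^2 + w - 12) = (w - 1)*(w + 2)*(w + 4)*(w - 3)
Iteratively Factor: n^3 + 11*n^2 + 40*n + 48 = (n + 4)*(n^2 + 7*n + 12) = (n + 4)^2*(n + 3)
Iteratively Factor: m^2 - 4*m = (m - 4)*(m)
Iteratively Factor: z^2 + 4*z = (z)*(z + 4)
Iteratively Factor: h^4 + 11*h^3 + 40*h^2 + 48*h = (h + 3)*(h^3 + 8*h^2 + 16*h) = h*(h + 3)*(h^2 + 8*h + 16) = h*(h + 3)*(h + 4)*(h + 4)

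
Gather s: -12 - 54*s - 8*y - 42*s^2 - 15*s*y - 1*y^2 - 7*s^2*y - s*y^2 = s^2*(-7*y - 42) + s*(-y^2 - 15*y - 54) - y^2 - 8*y - 12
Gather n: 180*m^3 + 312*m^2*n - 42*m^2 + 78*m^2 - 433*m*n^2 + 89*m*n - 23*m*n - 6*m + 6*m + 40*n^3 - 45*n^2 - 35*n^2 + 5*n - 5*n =180*m^3 + 36*m^2 + 40*n^3 + n^2*(-433*m - 80) + n*(312*m^2 + 66*m)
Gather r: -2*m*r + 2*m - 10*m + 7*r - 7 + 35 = -8*m + r*(7 - 2*m) + 28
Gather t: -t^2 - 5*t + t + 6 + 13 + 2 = -t^2 - 4*t + 21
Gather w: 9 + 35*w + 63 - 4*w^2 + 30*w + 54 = -4*w^2 + 65*w + 126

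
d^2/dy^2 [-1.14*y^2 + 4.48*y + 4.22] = -2.28000000000000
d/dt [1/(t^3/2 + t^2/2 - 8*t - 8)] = 2*(-3*t^2 - 2*t + 16)/(t^3 + t^2 - 16*t - 16)^2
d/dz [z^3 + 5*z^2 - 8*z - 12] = 3*z^2 + 10*z - 8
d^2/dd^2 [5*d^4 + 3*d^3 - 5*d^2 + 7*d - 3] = 60*d^2 + 18*d - 10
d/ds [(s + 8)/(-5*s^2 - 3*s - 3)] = (-5*s^2 - 3*s + (s + 8)*(10*s + 3) - 3)/(5*s^2 + 3*s + 3)^2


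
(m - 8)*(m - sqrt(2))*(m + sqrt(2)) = m^3 - 8*m^2 - 2*m + 16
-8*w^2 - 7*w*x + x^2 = (-8*w + x)*(w + x)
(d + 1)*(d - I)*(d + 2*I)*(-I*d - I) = -I*d^4 + d^3 - 2*I*d^3 + 2*d^2 - 3*I*d^2 + d - 4*I*d - 2*I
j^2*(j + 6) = j^3 + 6*j^2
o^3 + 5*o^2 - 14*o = o*(o - 2)*(o + 7)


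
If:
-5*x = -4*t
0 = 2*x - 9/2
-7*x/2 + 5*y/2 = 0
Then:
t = 45/16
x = 9/4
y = 63/20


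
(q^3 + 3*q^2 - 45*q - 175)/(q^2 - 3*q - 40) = (q^2 - 2*q - 35)/(q - 8)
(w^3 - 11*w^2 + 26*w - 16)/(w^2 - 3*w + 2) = w - 8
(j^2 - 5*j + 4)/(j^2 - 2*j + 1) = (j - 4)/(j - 1)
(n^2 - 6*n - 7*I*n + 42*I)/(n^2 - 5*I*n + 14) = (n - 6)/(n + 2*I)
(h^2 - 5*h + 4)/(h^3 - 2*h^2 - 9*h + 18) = (h^2 - 5*h + 4)/(h^3 - 2*h^2 - 9*h + 18)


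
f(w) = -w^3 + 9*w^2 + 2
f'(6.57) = -11.23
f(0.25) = 2.55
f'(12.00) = -216.00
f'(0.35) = 5.93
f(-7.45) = 915.02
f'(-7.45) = -300.61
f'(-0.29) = -5.47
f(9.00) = 2.00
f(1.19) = 13.06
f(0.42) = 3.51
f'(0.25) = 4.31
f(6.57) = 106.89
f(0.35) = 3.06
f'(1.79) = 22.61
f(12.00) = -430.00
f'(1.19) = 17.17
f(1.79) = 25.10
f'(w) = -3*w^2 + 18*w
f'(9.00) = -81.00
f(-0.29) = 2.78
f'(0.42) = 7.03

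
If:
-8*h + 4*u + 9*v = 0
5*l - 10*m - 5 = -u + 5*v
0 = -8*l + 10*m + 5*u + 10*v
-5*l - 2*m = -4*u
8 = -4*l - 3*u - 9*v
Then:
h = -6751/3536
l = 115/34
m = 3585/884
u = 2765/442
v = -1979/442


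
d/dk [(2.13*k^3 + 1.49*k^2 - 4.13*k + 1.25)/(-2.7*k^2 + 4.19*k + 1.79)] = (-5.751*k^4 + 17.8494*k^3 + 6.5302*k^2 + 12.0842*k - 12.6302)/(7.29*k^4 - 22.626*k^3 + 7.8901*k^2 + 15.0002*k + 3.2041)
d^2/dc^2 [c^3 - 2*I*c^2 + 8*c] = 6*c - 4*I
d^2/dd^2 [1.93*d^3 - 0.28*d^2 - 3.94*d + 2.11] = 11.58*d - 0.56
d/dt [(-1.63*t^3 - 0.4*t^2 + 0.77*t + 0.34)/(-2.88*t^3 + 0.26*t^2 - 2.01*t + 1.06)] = (-1.77635683940025e-15*t^5 - 1.5758*t^4 + 10.9878*t^3 - 1.642*t^2 - 1.0248*t + 1.4996)/(8.2944*t^6 - 1.4976*t^5 + 11.6452*t^4 - 7.1508*t^3 + 4.5913*t^2 - 4.2612*t + 1.1236)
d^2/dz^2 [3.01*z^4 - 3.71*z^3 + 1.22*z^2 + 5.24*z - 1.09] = 36.12*z^2 - 22.26*z + 2.44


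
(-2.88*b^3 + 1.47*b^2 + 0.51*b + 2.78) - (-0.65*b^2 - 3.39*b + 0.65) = -2.88*b^3 + 2.12*b^2 + 3.9*b + 2.13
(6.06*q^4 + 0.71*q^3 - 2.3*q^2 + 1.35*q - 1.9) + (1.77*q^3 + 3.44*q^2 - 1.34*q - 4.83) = 6.06*q^4 + 2.48*q^3 + 1.14*q^2 + 0.01*q - 6.73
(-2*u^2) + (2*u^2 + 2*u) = 2*u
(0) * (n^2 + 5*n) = 0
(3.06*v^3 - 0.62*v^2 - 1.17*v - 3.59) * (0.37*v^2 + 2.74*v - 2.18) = 1.1322*v^5 + 8.155*v^4 - 8.8025*v^3 - 3.1825*v^2 - 7.286*v + 7.8262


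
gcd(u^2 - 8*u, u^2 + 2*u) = u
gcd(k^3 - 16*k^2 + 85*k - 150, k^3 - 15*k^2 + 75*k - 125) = k^2 - 10*k + 25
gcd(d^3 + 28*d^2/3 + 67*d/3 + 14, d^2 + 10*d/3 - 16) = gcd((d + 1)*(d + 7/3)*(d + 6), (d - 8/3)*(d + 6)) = d + 6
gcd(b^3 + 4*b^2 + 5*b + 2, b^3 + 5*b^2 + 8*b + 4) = b^2 + 3*b + 2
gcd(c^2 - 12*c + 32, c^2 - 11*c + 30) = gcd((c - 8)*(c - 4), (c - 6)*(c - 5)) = 1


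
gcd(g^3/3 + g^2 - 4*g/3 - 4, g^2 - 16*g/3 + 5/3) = 1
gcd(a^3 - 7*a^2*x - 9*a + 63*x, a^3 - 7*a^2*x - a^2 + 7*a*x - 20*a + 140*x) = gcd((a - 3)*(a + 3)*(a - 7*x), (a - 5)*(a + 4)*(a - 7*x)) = -a + 7*x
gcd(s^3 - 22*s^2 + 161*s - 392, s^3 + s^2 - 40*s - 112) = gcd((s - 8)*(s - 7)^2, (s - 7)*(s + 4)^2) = s - 7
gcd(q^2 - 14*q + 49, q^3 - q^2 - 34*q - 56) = q - 7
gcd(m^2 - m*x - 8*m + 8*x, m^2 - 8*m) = m - 8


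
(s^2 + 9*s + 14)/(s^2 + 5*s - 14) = (s + 2)/(s - 2)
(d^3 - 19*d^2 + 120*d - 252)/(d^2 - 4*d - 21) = (d^2 - 12*d + 36)/(d + 3)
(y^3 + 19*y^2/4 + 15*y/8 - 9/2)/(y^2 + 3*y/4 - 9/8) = y + 4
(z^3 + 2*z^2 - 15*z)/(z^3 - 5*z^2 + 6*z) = (z + 5)/(z - 2)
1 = 1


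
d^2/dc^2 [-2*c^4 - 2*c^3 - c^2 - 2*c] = -24*c^2 - 12*c - 2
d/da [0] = 0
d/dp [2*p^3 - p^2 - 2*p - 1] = 6*p^2 - 2*p - 2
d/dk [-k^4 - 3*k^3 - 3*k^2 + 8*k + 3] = -4*k^3 - 9*k^2 - 6*k + 8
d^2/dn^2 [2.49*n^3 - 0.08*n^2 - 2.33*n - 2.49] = 14.94*n - 0.16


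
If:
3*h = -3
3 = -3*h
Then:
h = -1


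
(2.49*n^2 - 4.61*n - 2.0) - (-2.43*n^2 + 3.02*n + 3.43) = 4.92*n^2 - 7.63*n - 5.43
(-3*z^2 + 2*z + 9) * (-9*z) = 27*z^3 - 18*z^2 - 81*z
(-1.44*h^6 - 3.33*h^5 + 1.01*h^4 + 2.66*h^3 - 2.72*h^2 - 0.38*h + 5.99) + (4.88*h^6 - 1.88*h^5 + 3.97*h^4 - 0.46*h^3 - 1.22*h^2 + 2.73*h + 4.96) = 3.44*h^6 - 5.21*h^5 + 4.98*h^4 + 2.2*h^3 - 3.94*h^2 + 2.35*h + 10.95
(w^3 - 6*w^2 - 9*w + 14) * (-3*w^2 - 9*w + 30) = -3*w^5 + 9*w^4 + 111*w^3 - 141*w^2 - 396*w + 420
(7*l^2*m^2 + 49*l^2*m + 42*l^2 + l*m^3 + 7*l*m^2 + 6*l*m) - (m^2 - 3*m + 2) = 7*l^2*m^2 + 49*l^2*m + 42*l^2 + l*m^3 + 7*l*m^2 + 6*l*m - m^2 + 3*m - 2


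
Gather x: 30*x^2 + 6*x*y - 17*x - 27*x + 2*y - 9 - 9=30*x^2 + x*(6*y - 44) + 2*y - 18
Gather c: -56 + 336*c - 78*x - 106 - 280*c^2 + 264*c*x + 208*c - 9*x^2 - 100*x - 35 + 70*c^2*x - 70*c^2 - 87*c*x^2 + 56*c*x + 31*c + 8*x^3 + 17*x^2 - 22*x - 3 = c^2*(70*x - 350) + c*(-87*x^2 + 320*x + 575) + 8*x^3 + 8*x^2 - 200*x - 200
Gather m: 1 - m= 1 - m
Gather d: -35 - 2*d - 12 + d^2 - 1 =d^2 - 2*d - 48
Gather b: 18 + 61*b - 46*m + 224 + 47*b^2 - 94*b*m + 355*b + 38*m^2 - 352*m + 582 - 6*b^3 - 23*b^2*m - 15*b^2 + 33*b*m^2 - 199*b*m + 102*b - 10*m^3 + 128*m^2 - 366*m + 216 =-6*b^3 + b^2*(32 - 23*m) + b*(33*m^2 - 293*m + 518) - 10*m^3 + 166*m^2 - 764*m + 1040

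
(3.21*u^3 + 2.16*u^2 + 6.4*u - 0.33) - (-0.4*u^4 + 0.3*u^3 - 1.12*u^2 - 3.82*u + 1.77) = 0.4*u^4 + 2.91*u^3 + 3.28*u^2 + 10.22*u - 2.1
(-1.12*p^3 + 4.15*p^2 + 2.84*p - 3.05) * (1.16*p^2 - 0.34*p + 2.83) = -1.2992*p^5 + 5.1948*p^4 - 1.2862*p^3 + 7.2409*p^2 + 9.0742*p - 8.6315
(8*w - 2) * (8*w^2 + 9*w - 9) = 64*w^3 + 56*w^2 - 90*w + 18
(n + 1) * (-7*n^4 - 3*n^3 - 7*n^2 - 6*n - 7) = -7*n^5 - 10*n^4 - 10*n^3 - 13*n^2 - 13*n - 7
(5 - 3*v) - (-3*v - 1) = 6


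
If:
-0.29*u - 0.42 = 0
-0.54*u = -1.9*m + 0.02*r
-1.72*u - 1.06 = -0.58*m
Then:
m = -2.47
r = -195.29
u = -1.45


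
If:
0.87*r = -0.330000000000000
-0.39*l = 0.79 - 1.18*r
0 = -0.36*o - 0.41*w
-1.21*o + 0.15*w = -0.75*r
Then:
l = -3.17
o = -0.21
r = -0.38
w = 0.19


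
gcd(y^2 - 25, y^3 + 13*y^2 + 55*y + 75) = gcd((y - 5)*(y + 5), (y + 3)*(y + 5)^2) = y + 5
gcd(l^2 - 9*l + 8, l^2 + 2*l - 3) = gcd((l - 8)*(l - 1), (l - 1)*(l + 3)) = l - 1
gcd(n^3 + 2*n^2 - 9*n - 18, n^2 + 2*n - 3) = n + 3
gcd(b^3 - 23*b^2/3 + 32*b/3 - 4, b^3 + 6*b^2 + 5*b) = 1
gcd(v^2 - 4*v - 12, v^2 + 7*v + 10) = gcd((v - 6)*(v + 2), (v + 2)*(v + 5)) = v + 2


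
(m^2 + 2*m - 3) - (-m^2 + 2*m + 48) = 2*m^2 - 51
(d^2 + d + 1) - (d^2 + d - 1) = 2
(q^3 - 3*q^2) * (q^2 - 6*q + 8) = q^5 - 9*q^4 + 26*q^3 - 24*q^2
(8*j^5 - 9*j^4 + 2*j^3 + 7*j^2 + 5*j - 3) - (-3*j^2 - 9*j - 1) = 8*j^5 - 9*j^4 + 2*j^3 + 10*j^2 + 14*j - 2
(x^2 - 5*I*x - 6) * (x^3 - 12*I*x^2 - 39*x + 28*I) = x^5 - 17*I*x^4 - 105*x^3 + 295*I*x^2 + 374*x - 168*I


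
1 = 1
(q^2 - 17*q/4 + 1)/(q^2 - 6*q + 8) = (q - 1/4)/(q - 2)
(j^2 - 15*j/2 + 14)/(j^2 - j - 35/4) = 2*(j - 4)/(2*j + 5)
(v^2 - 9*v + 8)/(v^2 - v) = (v - 8)/v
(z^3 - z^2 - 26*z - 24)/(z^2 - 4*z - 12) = (z^2 + 5*z + 4)/(z + 2)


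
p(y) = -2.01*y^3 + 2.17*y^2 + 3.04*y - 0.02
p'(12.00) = -813.20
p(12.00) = -3124.34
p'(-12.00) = -917.36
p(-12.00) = 3749.26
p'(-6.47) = -277.46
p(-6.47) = 615.54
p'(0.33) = 3.82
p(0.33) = 1.15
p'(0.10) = 3.41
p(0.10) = 0.30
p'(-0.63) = -2.09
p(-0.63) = -0.57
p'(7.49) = -302.74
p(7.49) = -700.09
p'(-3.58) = -89.78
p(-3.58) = 109.13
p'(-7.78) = -395.71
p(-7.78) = 1054.21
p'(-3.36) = -79.62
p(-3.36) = 90.51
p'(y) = -6.03*y^2 + 4.34*y + 3.04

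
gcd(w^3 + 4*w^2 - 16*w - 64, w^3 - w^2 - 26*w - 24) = w + 4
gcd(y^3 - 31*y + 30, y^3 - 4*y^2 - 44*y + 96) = y + 6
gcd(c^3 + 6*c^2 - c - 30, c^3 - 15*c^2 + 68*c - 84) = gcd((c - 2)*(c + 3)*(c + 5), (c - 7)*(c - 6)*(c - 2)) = c - 2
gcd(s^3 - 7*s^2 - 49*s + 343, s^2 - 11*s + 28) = s - 7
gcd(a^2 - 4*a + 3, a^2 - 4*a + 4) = 1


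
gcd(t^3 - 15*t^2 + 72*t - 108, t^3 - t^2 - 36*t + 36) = t - 6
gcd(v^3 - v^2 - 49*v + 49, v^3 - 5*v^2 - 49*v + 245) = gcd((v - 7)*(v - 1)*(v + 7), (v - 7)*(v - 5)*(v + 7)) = v^2 - 49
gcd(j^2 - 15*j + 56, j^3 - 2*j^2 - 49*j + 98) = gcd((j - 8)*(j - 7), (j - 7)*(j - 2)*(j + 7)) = j - 7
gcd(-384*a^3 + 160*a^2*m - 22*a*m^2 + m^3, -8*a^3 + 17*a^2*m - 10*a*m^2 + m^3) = 8*a - m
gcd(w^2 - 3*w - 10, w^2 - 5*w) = w - 5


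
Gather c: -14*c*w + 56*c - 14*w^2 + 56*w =c*(56 - 14*w) - 14*w^2 + 56*w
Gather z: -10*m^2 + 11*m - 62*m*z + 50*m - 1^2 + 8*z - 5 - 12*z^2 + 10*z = -10*m^2 + 61*m - 12*z^2 + z*(18 - 62*m) - 6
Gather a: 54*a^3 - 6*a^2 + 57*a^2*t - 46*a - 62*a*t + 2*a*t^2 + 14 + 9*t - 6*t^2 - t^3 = 54*a^3 + a^2*(57*t - 6) + a*(2*t^2 - 62*t - 46) - t^3 - 6*t^2 + 9*t + 14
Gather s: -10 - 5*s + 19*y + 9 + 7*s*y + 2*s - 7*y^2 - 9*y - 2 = s*(7*y - 3) - 7*y^2 + 10*y - 3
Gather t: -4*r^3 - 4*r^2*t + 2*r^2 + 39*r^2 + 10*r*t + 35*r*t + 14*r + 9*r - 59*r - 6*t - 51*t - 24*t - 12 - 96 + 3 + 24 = -4*r^3 + 41*r^2 - 36*r + t*(-4*r^2 + 45*r - 81) - 81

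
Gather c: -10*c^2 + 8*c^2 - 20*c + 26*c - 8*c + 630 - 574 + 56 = -2*c^2 - 2*c + 112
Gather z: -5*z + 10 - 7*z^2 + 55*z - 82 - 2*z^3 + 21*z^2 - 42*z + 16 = -2*z^3 + 14*z^2 + 8*z - 56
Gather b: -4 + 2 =-2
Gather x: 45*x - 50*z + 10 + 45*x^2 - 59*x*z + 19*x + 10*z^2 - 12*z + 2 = 45*x^2 + x*(64 - 59*z) + 10*z^2 - 62*z + 12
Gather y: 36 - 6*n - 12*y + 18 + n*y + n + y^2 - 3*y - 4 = -5*n + y^2 + y*(n - 15) + 50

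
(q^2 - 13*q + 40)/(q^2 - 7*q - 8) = (q - 5)/(q + 1)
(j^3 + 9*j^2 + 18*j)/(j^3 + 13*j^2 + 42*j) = (j + 3)/(j + 7)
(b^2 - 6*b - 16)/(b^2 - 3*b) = (b^2 - 6*b - 16)/(b*(b - 3))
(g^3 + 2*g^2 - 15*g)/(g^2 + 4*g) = (g^2 + 2*g - 15)/(g + 4)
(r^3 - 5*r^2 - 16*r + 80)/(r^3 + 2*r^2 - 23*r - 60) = (r - 4)/(r + 3)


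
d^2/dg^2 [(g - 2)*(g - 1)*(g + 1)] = 6*g - 4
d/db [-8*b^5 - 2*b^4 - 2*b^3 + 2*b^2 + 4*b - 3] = -40*b^4 - 8*b^3 - 6*b^2 + 4*b + 4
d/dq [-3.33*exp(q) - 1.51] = -3.33*exp(q)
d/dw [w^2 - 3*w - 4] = 2*w - 3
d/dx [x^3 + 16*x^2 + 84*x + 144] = 3*x^2 + 32*x + 84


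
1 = 1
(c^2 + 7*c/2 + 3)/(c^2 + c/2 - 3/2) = (c + 2)/(c - 1)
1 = 1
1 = 1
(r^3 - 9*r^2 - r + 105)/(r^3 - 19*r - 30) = (r - 7)/(r + 2)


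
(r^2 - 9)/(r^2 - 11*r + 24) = (r + 3)/(r - 8)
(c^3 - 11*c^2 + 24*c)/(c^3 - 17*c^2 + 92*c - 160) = c*(c - 3)/(c^2 - 9*c + 20)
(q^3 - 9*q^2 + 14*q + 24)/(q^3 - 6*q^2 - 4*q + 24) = (q^2 - 3*q - 4)/(q^2 - 4)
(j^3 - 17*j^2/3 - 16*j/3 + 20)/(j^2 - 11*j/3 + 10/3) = (j^2 - 4*j - 12)/(j - 2)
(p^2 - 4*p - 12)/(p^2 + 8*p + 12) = (p - 6)/(p + 6)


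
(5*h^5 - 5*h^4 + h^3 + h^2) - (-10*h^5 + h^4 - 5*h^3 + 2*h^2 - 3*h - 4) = 15*h^5 - 6*h^4 + 6*h^3 - h^2 + 3*h + 4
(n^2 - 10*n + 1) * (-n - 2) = -n^3 + 8*n^2 + 19*n - 2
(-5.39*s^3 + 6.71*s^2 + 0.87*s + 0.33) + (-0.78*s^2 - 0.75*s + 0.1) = -5.39*s^3 + 5.93*s^2 + 0.12*s + 0.43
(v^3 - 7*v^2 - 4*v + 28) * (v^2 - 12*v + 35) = v^5 - 19*v^4 + 115*v^3 - 169*v^2 - 476*v + 980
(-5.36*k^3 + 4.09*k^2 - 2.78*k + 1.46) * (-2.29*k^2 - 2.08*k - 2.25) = 12.2744*k^5 + 1.7827*k^4 + 9.919*k^3 - 6.7635*k^2 + 3.2182*k - 3.285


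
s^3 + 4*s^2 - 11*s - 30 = (s - 3)*(s + 2)*(s + 5)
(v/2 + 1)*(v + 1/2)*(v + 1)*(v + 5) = v^4/2 + 17*v^3/4 + 21*v^2/2 + 37*v/4 + 5/2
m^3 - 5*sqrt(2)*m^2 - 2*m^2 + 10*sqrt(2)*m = m*(m - 2)*(m - 5*sqrt(2))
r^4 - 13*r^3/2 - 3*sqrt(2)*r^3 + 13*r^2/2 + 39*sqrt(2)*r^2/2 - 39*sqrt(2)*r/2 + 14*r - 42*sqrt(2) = (r - 4)*(r - 7/2)*(r + 1)*(r - 3*sqrt(2))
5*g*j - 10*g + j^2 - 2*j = (5*g + j)*(j - 2)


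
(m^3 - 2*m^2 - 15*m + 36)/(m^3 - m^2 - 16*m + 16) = (m^2 - 6*m + 9)/(m^2 - 5*m + 4)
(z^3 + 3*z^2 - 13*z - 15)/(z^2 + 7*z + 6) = (z^2 + 2*z - 15)/(z + 6)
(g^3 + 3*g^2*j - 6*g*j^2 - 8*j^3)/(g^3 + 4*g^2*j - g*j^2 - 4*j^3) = (g - 2*j)/(g - j)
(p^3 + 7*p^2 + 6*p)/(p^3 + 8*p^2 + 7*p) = (p + 6)/(p + 7)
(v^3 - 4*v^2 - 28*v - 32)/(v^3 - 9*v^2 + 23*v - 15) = (v^3 - 4*v^2 - 28*v - 32)/(v^3 - 9*v^2 + 23*v - 15)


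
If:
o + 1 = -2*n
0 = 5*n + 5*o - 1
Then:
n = -6/5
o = 7/5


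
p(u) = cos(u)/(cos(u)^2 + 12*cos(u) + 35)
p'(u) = (2*sin(u)*cos(u) + 12*sin(u))*cos(u)/(cos(u)^2 + 12*cos(u) + 35)^2 - sin(u)/(cos(u)^2 + 12*cos(u) + 35)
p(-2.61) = -0.03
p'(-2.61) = 0.03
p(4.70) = -0.00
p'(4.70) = 0.03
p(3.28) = -0.04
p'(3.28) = 0.01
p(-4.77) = 0.00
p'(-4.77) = -0.03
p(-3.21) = -0.04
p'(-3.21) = -0.00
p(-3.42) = -0.04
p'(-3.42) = -0.02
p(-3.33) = -0.04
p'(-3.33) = -0.01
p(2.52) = -0.03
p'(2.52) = -0.03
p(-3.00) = -0.04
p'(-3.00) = 0.01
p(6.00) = 0.02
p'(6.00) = 0.00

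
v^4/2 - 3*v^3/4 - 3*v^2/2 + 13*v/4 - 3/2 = (v/2 + 1)*(v - 3/2)*(v - 1)^2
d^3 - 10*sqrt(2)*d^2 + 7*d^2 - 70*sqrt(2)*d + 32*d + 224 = (d + 7)*(d - 8*sqrt(2))*(d - 2*sqrt(2))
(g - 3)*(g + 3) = g^2 - 9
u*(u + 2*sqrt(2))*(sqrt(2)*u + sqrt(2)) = sqrt(2)*u^3 + sqrt(2)*u^2 + 4*u^2 + 4*u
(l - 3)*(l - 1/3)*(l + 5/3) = l^3 - 5*l^2/3 - 41*l/9 + 5/3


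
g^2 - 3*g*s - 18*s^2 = (g - 6*s)*(g + 3*s)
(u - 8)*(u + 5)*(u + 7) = u^3 + 4*u^2 - 61*u - 280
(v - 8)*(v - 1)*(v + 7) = v^3 - 2*v^2 - 55*v + 56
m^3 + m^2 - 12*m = m*(m - 3)*(m + 4)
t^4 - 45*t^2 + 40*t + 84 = (t - 6)*(t - 2)*(t + 1)*(t + 7)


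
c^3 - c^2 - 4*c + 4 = (c - 2)*(c - 1)*(c + 2)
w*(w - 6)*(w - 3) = w^3 - 9*w^2 + 18*w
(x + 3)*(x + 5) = x^2 + 8*x + 15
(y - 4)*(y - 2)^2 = y^3 - 8*y^2 + 20*y - 16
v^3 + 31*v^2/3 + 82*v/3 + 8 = (v + 1/3)*(v + 4)*(v + 6)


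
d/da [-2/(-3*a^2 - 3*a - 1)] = 6*(-2*a - 1)/(3*a^2 + 3*a + 1)^2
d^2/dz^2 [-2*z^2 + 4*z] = -4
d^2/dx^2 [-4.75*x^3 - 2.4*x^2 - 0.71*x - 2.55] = -28.5*x - 4.8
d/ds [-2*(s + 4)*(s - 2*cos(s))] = -2*s - 2*(s + 4)*(2*sin(s) + 1) + 4*cos(s)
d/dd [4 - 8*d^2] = -16*d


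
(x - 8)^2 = x^2 - 16*x + 64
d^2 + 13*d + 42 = (d + 6)*(d + 7)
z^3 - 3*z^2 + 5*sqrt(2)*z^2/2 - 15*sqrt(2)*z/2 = z*(z - 3)*(z + 5*sqrt(2)/2)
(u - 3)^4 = u^4 - 12*u^3 + 54*u^2 - 108*u + 81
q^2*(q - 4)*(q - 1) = q^4 - 5*q^3 + 4*q^2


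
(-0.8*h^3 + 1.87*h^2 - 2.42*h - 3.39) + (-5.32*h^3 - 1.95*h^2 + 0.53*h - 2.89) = -6.12*h^3 - 0.0799999999999998*h^2 - 1.89*h - 6.28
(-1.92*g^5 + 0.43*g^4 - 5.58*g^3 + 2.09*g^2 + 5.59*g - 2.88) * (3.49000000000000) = -6.7008*g^5 + 1.5007*g^4 - 19.4742*g^3 + 7.2941*g^2 + 19.5091*g - 10.0512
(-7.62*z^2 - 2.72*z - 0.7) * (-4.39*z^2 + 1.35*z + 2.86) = 33.4518*z^4 + 1.6538*z^3 - 22.3922*z^2 - 8.7242*z - 2.002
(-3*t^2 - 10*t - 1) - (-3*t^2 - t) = -9*t - 1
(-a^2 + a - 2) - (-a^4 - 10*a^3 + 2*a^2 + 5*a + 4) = a^4 + 10*a^3 - 3*a^2 - 4*a - 6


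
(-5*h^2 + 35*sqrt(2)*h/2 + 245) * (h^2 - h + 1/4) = -5*h^4 + 5*h^3 + 35*sqrt(2)*h^3/2 - 35*sqrt(2)*h^2/2 + 975*h^2/4 - 245*h + 35*sqrt(2)*h/8 + 245/4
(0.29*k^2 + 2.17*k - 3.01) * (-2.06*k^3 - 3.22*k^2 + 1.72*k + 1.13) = -0.5974*k^5 - 5.404*k^4 - 0.288*k^3 + 13.7523*k^2 - 2.7251*k - 3.4013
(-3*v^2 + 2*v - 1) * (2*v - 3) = -6*v^3 + 13*v^2 - 8*v + 3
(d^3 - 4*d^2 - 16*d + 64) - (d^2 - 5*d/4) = d^3 - 5*d^2 - 59*d/4 + 64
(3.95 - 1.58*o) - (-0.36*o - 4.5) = 8.45 - 1.22*o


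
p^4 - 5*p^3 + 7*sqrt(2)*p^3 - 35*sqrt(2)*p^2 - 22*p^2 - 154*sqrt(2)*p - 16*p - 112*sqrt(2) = (p - 8)*(p + 1)*(p + 2)*(p + 7*sqrt(2))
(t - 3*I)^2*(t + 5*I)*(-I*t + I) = -I*t^4 - t^3 + I*t^3 + t^2 - 21*I*t^2 - 45*t + 21*I*t + 45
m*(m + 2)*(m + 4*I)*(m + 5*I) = m^4 + 2*m^3 + 9*I*m^3 - 20*m^2 + 18*I*m^2 - 40*m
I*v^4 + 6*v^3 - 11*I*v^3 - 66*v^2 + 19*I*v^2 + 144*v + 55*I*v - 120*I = (v - 8)*(v - 3)*(v - 5*I)*(I*v + 1)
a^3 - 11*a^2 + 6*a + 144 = (a - 8)*(a - 6)*(a + 3)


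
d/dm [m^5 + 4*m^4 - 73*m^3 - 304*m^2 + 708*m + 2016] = 5*m^4 + 16*m^3 - 219*m^2 - 608*m + 708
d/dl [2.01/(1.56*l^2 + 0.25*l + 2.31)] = (-6.2712*l - 0.5025)/(1.56*l^2 + 0.25*l + 2.31)^2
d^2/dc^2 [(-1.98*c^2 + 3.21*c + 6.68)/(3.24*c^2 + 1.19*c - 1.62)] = (82.662768*c^3 + 358.388064*c^2 + 255.624336*c + 91.026916)/(34.012224*c^6 + 37.476432*c^5 - 37.253844*c^4 - 35.791273*c^3 + 18.626922*c^2 + 9.369108*c - 4.251528)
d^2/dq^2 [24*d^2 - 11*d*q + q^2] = 2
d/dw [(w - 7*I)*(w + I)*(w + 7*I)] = 3*w^2 + 2*I*w + 49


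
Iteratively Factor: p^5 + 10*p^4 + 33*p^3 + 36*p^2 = (p + 4)*(p^4 + 6*p^3 + 9*p^2) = p*(p + 4)*(p^3 + 6*p^2 + 9*p) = p*(p + 3)*(p + 4)*(p^2 + 3*p) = p*(p + 3)^2*(p + 4)*(p)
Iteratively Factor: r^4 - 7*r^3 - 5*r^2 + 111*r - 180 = (r + 4)*(r^3 - 11*r^2 + 39*r - 45) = (r - 3)*(r + 4)*(r^2 - 8*r + 15) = (r - 3)^2*(r + 4)*(r - 5)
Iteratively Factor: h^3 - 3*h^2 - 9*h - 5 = (h + 1)*(h^2 - 4*h - 5) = (h + 1)^2*(h - 5)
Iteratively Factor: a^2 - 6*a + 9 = (a - 3)*(a - 3)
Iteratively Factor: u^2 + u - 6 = (u + 3)*(u - 2)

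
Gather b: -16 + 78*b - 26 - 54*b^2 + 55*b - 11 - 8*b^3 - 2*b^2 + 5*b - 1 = -8*b^3 - 56*b^2 + 138*b - 54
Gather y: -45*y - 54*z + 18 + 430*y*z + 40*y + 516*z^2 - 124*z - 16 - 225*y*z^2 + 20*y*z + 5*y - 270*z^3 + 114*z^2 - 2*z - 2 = y*(-225*z^2 + 450*z) - 270*z^3 + 630*z^2 - 180*z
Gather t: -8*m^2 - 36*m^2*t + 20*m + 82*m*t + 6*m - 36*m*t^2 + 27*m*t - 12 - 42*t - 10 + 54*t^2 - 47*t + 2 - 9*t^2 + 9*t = -8*m^2 + 26*m + t^2*(45 - 36*m) + t*(-36*m^2 + 109*m - 80) - 20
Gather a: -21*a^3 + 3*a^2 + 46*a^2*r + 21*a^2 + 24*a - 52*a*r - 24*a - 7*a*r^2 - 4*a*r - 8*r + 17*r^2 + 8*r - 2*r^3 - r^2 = -21*a^3 + a^2*(46*r + 24) + a*(-7*r^2 - 56*r) - 2*r^3 + 16*r^2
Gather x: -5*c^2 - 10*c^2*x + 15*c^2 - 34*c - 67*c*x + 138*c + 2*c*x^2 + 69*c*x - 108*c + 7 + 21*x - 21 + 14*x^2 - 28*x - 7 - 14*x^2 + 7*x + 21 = 10*c^2 + 2*c*x^2 - 4*c + x*(-10*c^2 + 2*c)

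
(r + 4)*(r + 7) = r^2 + 11*r + 28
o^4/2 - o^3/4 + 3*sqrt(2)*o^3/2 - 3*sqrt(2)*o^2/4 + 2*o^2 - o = o*(o/2 + sqrt(2))*(o - 1/2)*(o + sqrt(2))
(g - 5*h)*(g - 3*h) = g^2 - 8*g*h + 15*h^2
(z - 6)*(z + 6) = z^2 - 36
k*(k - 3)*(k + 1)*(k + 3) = k^4 + k^3 - 9*k^2 - 9*k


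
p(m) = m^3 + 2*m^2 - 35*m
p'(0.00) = -35.00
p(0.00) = 0.00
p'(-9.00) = 172.00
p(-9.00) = -252.00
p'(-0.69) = -36.33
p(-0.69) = 24.77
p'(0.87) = -29.25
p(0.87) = -28.28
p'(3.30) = 10.87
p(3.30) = -57.78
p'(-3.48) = -12.59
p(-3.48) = 103.88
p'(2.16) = -12.36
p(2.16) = -56.19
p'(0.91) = -28.88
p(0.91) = -29.44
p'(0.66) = -31.05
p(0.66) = -21.94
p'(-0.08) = -35.30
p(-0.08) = 2.81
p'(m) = 3*m^2 + 4*m - 35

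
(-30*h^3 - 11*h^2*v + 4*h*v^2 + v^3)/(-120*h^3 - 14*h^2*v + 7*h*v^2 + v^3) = (-6*h^2 - h*v + v^2)/(-24*h^2 + 2*h*v + v^2)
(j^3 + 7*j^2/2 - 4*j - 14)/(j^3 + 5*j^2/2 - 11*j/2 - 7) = (j + 2)/(j + 1)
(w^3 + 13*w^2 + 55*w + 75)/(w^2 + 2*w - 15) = (w^2 + 8*w + 15)/(w - 3)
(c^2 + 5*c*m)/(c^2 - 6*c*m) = (c + 5*m)/(c - 6*m)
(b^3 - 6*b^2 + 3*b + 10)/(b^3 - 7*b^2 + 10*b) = (b + 1)/b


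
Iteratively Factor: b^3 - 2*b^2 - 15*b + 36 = (b - 3)*(b^2 + b - 12) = (b - 3)*(b + 4)*(b - 3)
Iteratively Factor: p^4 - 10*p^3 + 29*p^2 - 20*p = (p - 4)*(p^3 - 6*p^2 + 5*p) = (p - 5)*(p - 4)*(p^2 - p) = p*(p - 5)*(p - 4)*(p - 1)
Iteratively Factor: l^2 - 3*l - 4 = (l - 4)*(l + 1)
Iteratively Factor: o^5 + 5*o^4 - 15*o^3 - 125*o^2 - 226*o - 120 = (o - 5)*(o^4 + 10*o^3 + 35*o^2 + 50*o + 24) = (o - 5)*(o + 3)*(o^3 + 7*o^2 + 14*o + 8) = (o - 5)*(o + 2)*(o + 3)*(o^2 + 5*o + 4) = (o - 5)*(o + 2)*(o + 3)*(o + 4)*(o + 1)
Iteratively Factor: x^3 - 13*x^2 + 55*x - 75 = (x - 3)*(x^2 - 10*x + 25) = (x - 5)*(x - 3)*(x - 5)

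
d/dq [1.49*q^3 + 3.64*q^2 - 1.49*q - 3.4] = 4.47*q^2 + 7.28*q - 1.49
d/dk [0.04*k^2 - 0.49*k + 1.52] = 0.08*k - 0.49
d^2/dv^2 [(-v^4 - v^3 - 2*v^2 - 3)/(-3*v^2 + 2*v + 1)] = 2*(9*v^6 - 18*v^5 + 3*v^4 + 35*v^3 + 111*v^2 - 51*v + 23)/(27*v^6 - 54*v^5 + 9*v^4 + 28*v^3 - 3*v^2 - 6*v - 1)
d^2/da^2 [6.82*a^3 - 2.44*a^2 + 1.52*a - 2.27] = 40.92*a - 4.88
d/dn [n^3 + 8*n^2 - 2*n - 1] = 3*n^2 + 16*n - 2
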